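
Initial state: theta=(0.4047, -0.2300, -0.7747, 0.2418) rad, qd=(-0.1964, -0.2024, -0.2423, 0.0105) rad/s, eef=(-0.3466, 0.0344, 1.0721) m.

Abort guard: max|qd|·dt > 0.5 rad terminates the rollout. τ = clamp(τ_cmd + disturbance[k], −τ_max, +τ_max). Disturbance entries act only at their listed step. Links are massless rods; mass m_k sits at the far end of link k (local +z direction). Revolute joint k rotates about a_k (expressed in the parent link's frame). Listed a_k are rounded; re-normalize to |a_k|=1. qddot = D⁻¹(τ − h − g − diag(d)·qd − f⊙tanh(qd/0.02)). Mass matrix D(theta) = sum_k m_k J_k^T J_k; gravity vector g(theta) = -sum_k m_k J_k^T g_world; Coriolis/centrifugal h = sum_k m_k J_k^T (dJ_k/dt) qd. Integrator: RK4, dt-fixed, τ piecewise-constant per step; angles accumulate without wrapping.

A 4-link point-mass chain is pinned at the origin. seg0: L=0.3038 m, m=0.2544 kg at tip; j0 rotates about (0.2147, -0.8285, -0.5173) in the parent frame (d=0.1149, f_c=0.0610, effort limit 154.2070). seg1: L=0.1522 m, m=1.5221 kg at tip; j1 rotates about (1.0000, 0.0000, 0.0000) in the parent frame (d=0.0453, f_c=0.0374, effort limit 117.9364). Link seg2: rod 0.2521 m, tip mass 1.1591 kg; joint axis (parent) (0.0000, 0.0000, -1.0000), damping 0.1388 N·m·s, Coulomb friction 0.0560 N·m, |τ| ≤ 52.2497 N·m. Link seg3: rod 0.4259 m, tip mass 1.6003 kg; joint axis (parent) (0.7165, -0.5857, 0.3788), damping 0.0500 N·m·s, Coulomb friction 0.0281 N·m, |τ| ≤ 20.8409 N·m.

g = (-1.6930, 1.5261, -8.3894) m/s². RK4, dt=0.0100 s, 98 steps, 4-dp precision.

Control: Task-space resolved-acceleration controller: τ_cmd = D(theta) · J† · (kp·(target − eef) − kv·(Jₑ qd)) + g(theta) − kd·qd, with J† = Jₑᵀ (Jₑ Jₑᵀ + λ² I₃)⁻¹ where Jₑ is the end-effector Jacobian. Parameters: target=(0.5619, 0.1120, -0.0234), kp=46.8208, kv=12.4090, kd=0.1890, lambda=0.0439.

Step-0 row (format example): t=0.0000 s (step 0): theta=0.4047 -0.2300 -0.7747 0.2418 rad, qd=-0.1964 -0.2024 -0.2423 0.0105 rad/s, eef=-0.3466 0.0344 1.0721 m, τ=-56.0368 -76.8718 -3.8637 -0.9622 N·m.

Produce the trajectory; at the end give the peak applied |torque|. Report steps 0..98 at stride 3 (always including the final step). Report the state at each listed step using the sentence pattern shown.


t=0.0300 s (step 3): theta=0.4094 -0.3611 -0.7544 0.4893 rad, qd=0.4727 -7.7145 1.7512 14.6243 rad/s, eef=-0.3264 0.0417 1.0610 m, τ=-35.2221 -42.3227 -6.1691 1.5199 N·m.
t=0.0600 s (step 6): theta=0.4295 -0.6250 -0.6995 0.9725 rad, qd=0.7661 -9.1884 1.8112 16.1422 rad/s, eef=-0.2790 0.0570 1.0088 m, τ=-22.0956 -4.8019 -7.8781 4.9033 N·m.
t=0.0900 s (step 9): theta=0.4529 -0.8934 -0.6529 1.4212 rad, qd=0.7725 -8.6628 1.3018 13.7048 rad/s, eef=-0.2136 0.0779 0.9291 m, τ=-12.0167 8.7409 -6.1434 3.9793 N·m.
t=0.1200 s (step 12): theta=0.4755 -1.1444 -0.6234 1.7940 rad, qd=0.7188 -8.0968 0.6476 11.1832 rad/s, eef=-0.1400 0.0981 0.8409 m, τ=-4.3988 13.2765 -2.9253 1.4726 N·m.
t=0.1500 s (step 15): theta=0.4951 -1.3805 -0.6161 2.0922 rad, qd=0.5339 -7.6565 -0.1693 8.6975 rad/s, eef=-0.0638 0.1142 0.7535 m, τ=0.9237 14.2930 0.2604 -0.9229 N·m.
t=0.1800 s (step 18): theta=0.5036 -1.6041 -0.6331 2.3159 rad, qd=-0.0476 -7.2410 -0.9430 6.2373 rad/s, eef=0.0115 0.1251 0.6708 m, τ=4.4621 13.8184 2.7235 -2.5910 N·m.
t=0.2100 s (step 21): theta=0.4893 -1.8143 -0.6727 2.4680 rad, qd=-0.9349 -6.7601 -1.7014 3.9406 rad/s, eef=0.0836 0.1316 0.5935 m, τ=6.9365 13.2513 4.3781 -3.3981 N·m.
t=0.2400 s (step 24): theta=0.4488 -2.0092 -0.7370 2.5541 rad, qd=-1.7188 -6.2210 -2.6106 1.8297 rad/s, eef=0.1503 0.1357 0.5202 m, τ=8.7842 13.3612 5.3142 -3.3272 N·m.
t=0.2700 s (step 27): theta=0.3892 -2.1869 -0.8277 2.5813 rad, qd=-2.2019 -5.6093 -3.3836 0.0599 rad/s, eef=0.2091 0.1388 0.4497 m, τ=10.0962 14.0773 5.5772 -2.4262 N·m.
t=0.3000 s (step 30): theta=0.3192 -2.3443 -0.9342 2.5643 rad, qd=-2.4059 -4.8581 -3.6621 -1.1239 rad/s, eef=0.2584 0.1413 0.3822 m, τ=10.9565 14.7927 5.2626 -0.9392 N·m.
t=0.3300 s (step 33): theta=0.2477 -2.4770 -1.0439 2.5187 rad, qd=-2.3074 -3.9771 -3.6289 -1.8761 rad/s, eef=0.2979 0.1433 0.3192 m, τ=11.4970 14.5940 4.6053 0.8214 N·m.
t=0.3600 s (step 36): theta=0.1832 -2.5826 -1.1499 2.4550 rad, qd=-1.9511 -3.0689 -3.4320 -2.3521 rad/s, eef=0.3289 0.1446 0.2620 m, τ=11.7512 13.3544 3.8269 2.4950 N·m.
t=0.3900 s (step 39): theta=0.1322 -2.6620 -1.2487 2.3797 rad, qd=-1.4224 -2.2417 -3.1515 -2.6565 rad/s, eef=0.3531 0.1452 0.2116 m, τ=11.7169 11.5633 3.0929 3.8371 N·m.
t=0.4200 s (step 42): theta=0.0983 -2.7186 -1.3384 2.2971 rad, qd=-0.8267 -1.5508 -2.8316 -2.8381 rad/s, eef=0.3720 0.1451 0.1682 m, τ=11.4260 9.7385 2.4951 4.7617 N·m.
t=0.4500 s (step 45): theta=0.0822 -2.7566 -1.4184 2.2106 rad, qd=-0.2553 -1.0033 -2.5109 -2.9205 rad/s, eef=0.3873 0.1443 0.1318 m, τ=10.9530 8.1597 2.0638 5.2999 N·m.
t=0.4800 s (step 48): theta=0.0819 -2.7802 -1.4892 2.1231 rad, qd=0.2159 -0.5812 -2.2134 -2.9004 rad/s, eef=0.4001 0.1429 0.1017 m, τ=10.4041 6.9294 1.7880 5.5338 N·m.
t=0.5100 s (step 51): theta=0.0940 -2.7926 -1.5517 2.0374 rad, qd=0.5757 -0.2604 -1.9674 -2.8133 rad/s, eef=0.4112 0.1411 0.0772 m, τ=9.8477 6.0063 1.6406 5.5618 N·m.
t=0.5400 s (step 54): theta=0.1155 -2.7967 -1.6077 1.9546 rad, qd=0.8466 -0.0251 -1.7751 -2.7000 rad/s, eef=0.4209 0.1391 0.0575 m, τ=9.3112 5.3188 1.5848 5.4673 N·m.
t=0.5700 s (step 57): theta=0.1439 -2.7949 -1.6584 1.8756 rad, qd=1.0409 0.1306 -1.6156 -2.5719 rad/s, eef=0.4298 0.1369 0.0419 m, τ=8.8257 4.8233 1.5846 5.3090 N·m.
t=0.6000 s (step 60): theta=0.1773 -2.7895 -1.7048 1.8004 rad, qd=1.1724 0.2264 -1.4804 -2.4387 rad/s, eef=0.4379 0.1346 0.0296 m, τ=8.4026 4.4748 1.6142 5.1267 N·m.
t=0.6300 s (step 63): theta=0.2138 -2.7819 -1.7474 1.7293 rad, qd=1.2553 0.2740 -1.3586 -2.3072 rad/s, eef=0.4454 0.1325 0.0201 m, τ=8.0443 4.2385 1.6561 4.9449 N·m.
t=0.6600 s (step 66): theta=0.2522 -2.7734 -1.7864 1.6619 rad, qd=1.3016 0.2822 -1.2407 -2.1818 rad/s, eef=0.4524 0.1304 0.0128 m, τ=7.7468 4.0894 1.6990 4.7780 N·m.
t=0.6900 s (step 69): theta=0.2916 -2.7653 -1.8218 1.5983 rad, qd=1.3206 0.2592 -1.1203 -2.0651 rad/s, eef=0.4588 0.1285 0.0073 m, τ=7.5033 4.0106 1.7359 4.6334 N·m.
t=0.7200 s (step 72): theta=0.3312 -2.7581 -1.8535 1.5380 rad, qd=1.3193 0.2127 -0.9937 -1.9579 rad/s, eef=0.4648 0.1267 0.0032 m, τ=7.3062 3.9916 1.7631 4.5146 N·m.
t=0.7500 s (step 75): theta=0.3706 -2.7526 -1.8813 1.4807 rad, qd=1.3031 0.1502 -0.8602 -1.8602 rad/s, eef=0.4704 0.1251 0.0001 m, τ=7.1483 4.0251 1.7785 4.4223 N·m.
t=0.7800 s (step 78): theta=0.4093 -2.7492 -1.9051 1.4263 rad, qd=1.2763 0.0788 -0.7210 -1.7716 rad/s, eef=0.4756 0.1236 -0.0022 m, τ=7.0236 4.1056 1.7816 4.3561 N·m.
t=0.8100 s (step 81): theta=0.4471 -2.7479 -1.9246 1.3743 rad, qd=1.2425 0.0054 -0.5803 -1.6912 rad/s, eef=0.4805 0.1223 -0.0038 m, τ=6.9271 4.2273 1.7726 4.3142 N·m.
t=0.8400 s (step 84): theta=0.4838 -2.7487 -1.9400 1.3247 rad, qd=1.2037 -0.0576 -0.4517 -1.6173 rad/s, eef=0.4850 0.1211 -0.0051 m, τ=6.8545 4.3811 1.7545 4.2938 N·m.
t=0.8700 s (step 87): theta=0.5193 -2.7513 -1.9518 1.2772 rad, qd=1.1628 -0.1131 -0.3309 -1.5493 rad/s, eef=0.4893 0.1200 -0.0060 m, τ=6.8016 4.5598 1.7270 4.2917 N·m.
t=0.9000 s (step 90): theta=0.5535 -2.7554 -1.9600 1.2317 rad, qd=1.1218 -0.1595 -0.2198 -1.4866 rad/s, eef=0.4932 0.1189 -0.0067 m, τ=6.7641 4.7574 1.6908 4.3052 N·m.
t=0.9300 s (step 93): theta=0.5866 -2.7608 -1.9651 1.1880 rad, qd=1.0817 -0.1952 -0.1216 -1.4282 rad/s, eef=0.4968 0.1179 -0.0074 m, τ=6.7382 4.9675 1.6472 4.3313 N·m.
t=0.9600 s (step 96): theta=0.6184 -2.7670 -1.9675 1.1460 rad, qd=1.0429 -0.2191 -0.0393 -1.3735 rad/s, eef=0.5002 0.1170 -0.0079 m, τ=6.7206 5.1842 1.5977 4.3672 N·m.
t=0.9800 s (step 98): theta=0.6390 -2.7715 -1.9679 1.1189 rad, qd=1.0189 -0.2256 -0.0013 -1.3408 rad/s, eef=0.5023 0.1164 -0.0082 m.
max |τ| (N·m): 76.8718


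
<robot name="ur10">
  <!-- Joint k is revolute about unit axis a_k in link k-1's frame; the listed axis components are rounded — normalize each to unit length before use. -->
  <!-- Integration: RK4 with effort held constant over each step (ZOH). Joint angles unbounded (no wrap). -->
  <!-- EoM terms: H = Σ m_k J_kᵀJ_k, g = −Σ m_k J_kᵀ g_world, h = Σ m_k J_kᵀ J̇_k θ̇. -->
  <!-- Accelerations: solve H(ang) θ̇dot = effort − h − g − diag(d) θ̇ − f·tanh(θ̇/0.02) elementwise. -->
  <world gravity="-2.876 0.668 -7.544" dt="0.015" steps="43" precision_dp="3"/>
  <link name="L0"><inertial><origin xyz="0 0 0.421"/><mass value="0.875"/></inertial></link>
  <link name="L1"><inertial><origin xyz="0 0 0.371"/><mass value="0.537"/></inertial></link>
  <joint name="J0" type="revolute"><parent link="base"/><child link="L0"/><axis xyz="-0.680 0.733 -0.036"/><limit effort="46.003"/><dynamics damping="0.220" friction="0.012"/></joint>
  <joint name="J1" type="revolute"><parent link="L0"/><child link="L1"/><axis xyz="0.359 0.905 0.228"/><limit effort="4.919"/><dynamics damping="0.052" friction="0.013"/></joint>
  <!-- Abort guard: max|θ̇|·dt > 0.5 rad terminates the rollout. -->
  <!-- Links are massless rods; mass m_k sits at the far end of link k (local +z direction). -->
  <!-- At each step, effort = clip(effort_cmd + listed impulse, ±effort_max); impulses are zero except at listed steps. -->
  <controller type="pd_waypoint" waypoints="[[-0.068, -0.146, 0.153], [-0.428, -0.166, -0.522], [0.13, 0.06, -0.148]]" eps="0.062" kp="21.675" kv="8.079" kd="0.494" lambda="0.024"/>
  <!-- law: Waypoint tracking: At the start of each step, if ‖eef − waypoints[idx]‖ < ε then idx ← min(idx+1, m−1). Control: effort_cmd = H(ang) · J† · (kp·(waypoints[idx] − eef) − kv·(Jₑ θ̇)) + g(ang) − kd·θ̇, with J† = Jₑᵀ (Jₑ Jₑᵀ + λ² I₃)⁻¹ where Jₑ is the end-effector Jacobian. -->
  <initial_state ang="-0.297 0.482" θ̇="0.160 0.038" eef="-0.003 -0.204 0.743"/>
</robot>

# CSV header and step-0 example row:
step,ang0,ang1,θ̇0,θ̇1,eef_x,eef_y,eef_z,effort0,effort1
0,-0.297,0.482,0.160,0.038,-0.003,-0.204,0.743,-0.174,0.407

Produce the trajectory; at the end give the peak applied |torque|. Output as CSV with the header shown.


step,ang0,ang1,θ̇0,θ̇1,eef_x,eef_y,eef_z,effort0,effort1
1,-0.296,0.484,0.036,0.231,-0.002,-0.204,0.743,0.210,0.276
2,-0.296,0.489,-0.066,0.371,-0.000,-0.204,0.742,0.537,0.189
3,-0.297,0.495,-0.150,0.472,0.001,-0.205,0.741,0.819,0.131
4,-0.300,0.502,-0.219,0.546,0.002,-0.207,0.740,1.064,0.094
5,-0.304,0.511,-0.278,0.601,0.003,-0.209,0.739,1.278,0.071
6,-0.308,0.520,-0.328,0.642,0.004,-0.212,0.737,1.466,0.057
7,-0.314,0.530,-0.370,0.673,0.004,-0.215,0.735,1.632,0.050
8,-0.319,0.541,-0.406,0.697,0.005,-0.218,0.733,1.779,0.048
9,-0.326,0.551,-0.438,0.716,0.005,-0.222,0.731,1.910,0.047
10,-0.333,0.562,-0.464,0.731,0.005,-0.225,0.729,2.028,0.049
11,-0.340,0.573,-0.488,0.744,0.005,-0.229,0.726,2.134,0.051
12,-0.347,0.584,-0.508,0.755,0.005,-0.233,0.724,2.230,0.053
13,-0.355,0.596,-0.526,0.766,0.005,-0.237,0.721,2.317,0.055
14,-0.363,0.607,-0.542,0.775,0.004,-0.242,0.718,2.397,0.056
15,-0.371,0.619,-0.557,0.784,0.004,-0.246,0.715,2.470,0.058
16,-0.380,0.631,-0.569,0.793,0.004,-0.250,0.713,2.537,0.058
17,-0.388,0.643,-0.581,0.801,0.003,-0.254,0.710,2.599,0.059
18,-0.397,0.655,-0.591,0.810,0.003,-0.259,0.706,2.658,0.058
19,-0.406,0.667,-0.600,0.819,0.003,-0.263,0.703,2.712,0.058
20,-0.415,0.679,-0.609,0.827,0.002,-0.267,0.700,2.763,0.057
21,-0.424,0.692,-0.617,0.836,0.002,-0.272,0.697,2.810,0.055
22,-0.434,0.704,-0.625,0.845,0.001,-0.276,0.693,2.856,0.053
23,-0.443,0.717,-0.632,0.854,0.001,-0.280,0.690,2.899,0.051
24,-0.453,0.730,-0.638,0.863,0.000,-0.285,0.686,2.939,0.048
25,-0.462,0.743,-0.645,0.872,0.000,-0.289,0.682,2.978,0.045
26,-0.472,0.756,-0.651,0.881,-0.000,-0.293,0.679,3.015,0.042
27,-0.482,0.769,-0.657,0.890,-0.001,-0.297,0.675,3.051,0.039
28,-0.492,0.783,-0.663,0.899,-0.001,-0.301,0.671,3.085,0.036
29,-0.502,0.796,-0.669,0.909,-0.001,-0.306,0.667,3.118,0.033
30,-0.512,0.810,-0.674,0.918,-0.002,-0.310,0.663,3.150,0.029
31,-0.522,0.824,-0.680,0.927,-0.002,-0.314,0.659,3.181,0.025
32,-0.532,0.838,-0.686,0.937,-0.002,-0.317,0.655,3.211,0.022
33,-0.542,0.852,-0.691,0.946,-0.002,-0.321,0.650,3.240,0.018
34,-0.553,0.866,-0.697,0.956,-0.002,-0.325,0.646,3.267,0.014
35,-0.563,0.881,-0.703,0.965,-0.003,-0.329,0.641,3.295,0.011
36,-0.574,0.895,-0.708,0.975,-0.003,-0.333,0.637,3.321,0.007
37,-0.584,0.910,-0.714,0.984,-0.003,-0.336,0.632,3.347,0.003
38,-0.595,0.925,-0.720,0.993,-0.003,-0.340,0.628,3.372,-0.000
39,-0.606,0.940,-0.726,1.003,-0.003,-0.343,0.623,3.396,-0.004
40,-0.617,0.955,-0.732,1.012,-0.003,-0.346,0.618,3.420,-0.007
41,-0.628,0.970,-0.738,1.021,-0.003,-0.350,0.613,3.443,-0.011
42,-0.639,0.985,-0.745,1.030,-0.003,-0.353,0.608,3.465,-0.014
43,-0.650,1.001,-0.751,1.039,-0.003,-0.356,0.603,,
# max |effort| (N·m): 3.465


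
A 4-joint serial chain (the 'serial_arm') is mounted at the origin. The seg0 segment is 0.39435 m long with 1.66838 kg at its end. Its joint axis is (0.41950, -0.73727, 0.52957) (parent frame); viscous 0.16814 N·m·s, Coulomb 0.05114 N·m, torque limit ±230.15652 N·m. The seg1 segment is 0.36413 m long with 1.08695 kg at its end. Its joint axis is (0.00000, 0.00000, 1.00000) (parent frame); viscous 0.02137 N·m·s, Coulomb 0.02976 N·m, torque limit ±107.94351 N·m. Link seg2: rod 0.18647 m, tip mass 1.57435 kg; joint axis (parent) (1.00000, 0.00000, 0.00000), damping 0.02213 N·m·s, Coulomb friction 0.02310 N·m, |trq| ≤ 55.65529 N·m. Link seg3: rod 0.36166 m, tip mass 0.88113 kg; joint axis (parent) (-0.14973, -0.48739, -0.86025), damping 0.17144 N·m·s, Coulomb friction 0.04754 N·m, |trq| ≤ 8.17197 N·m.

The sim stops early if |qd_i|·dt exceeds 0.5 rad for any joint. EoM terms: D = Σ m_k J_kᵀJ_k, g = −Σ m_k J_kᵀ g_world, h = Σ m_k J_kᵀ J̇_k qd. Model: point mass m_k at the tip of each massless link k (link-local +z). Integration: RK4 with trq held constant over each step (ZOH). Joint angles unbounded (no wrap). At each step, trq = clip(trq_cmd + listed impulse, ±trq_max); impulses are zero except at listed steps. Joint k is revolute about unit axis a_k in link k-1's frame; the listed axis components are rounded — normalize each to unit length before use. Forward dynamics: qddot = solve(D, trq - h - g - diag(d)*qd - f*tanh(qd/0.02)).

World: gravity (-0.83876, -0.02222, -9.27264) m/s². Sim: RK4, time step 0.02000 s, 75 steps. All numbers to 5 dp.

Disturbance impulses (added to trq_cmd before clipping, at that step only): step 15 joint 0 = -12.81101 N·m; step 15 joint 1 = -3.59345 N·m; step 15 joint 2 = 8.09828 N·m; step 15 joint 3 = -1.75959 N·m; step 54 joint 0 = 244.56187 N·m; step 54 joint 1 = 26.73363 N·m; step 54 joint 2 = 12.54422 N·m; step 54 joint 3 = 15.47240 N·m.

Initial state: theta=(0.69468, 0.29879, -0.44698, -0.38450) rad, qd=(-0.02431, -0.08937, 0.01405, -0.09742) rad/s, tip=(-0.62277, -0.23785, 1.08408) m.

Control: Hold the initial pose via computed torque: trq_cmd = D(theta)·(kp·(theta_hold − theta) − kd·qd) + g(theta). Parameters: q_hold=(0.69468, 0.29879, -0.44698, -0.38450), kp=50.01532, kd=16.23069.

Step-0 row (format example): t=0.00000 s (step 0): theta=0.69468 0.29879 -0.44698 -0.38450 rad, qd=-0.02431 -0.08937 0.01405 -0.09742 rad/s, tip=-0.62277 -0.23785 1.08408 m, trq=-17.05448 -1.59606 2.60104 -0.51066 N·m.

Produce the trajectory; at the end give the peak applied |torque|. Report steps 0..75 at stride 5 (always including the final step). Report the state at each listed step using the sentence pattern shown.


t=0.10000 s (step 5): theta=0.69385 0.29107 -0.44688 -0.38326 rad, qd=-0.00442 0.05902 0.01109 -0.07168 rad/s, tip=-0.62088 -0.23688 1.08543 m, trq=-18.57961 -1.82120 2.60155 -0.65147 N·m.
t=0.20000 s (step 10): theta=0.69412 0.28901 -0.44709 -0.38064 rad, qd=-0.00096 0.08310 0.01038 -0.07283 rad/s, tip=-0.62108 -0.23713 1.08531 m, trq=-18.89843 -1.86626 2.59857 -0.68147 N·m.
t=0.30000 s (step 15): theta=0.69450 0.28801 -0.44733 -0.37818 rad, qd=-0.00125 0.08582 0.01028 -0.07528 rad/s, tip=-0.62154 -0.23749 1.08500 m, trq=-31.77106 -5.46881 10.69537 -2.44909 N·m.
t=0.40000 s (step 20): theta=0.69383 0.24689 -0.42647 -0.37959 rad, qd=-0.00720 -0.01880 0.06249 -0.05135 rad/s, tip=-0.60872 -0.24440 1.09388 m, trq=-17.77046 -1.48795 1.64655 -0.54305 N·m.
t=0.50000 s (step 25): theta=0.69394 0.24957 -0.42792 -0.37735 rad, qd=-0.00104 0.18526 -0.03590 -0.07496 rad/s, tip=-0.60992 -0.24413 1.09312 m, trq=-18.75631 -1.75482 2.27166 -0.67310 N·m.
t=0.60000 s (step 30): theta=0.69437 0.25843 -0.43323 -0.37496 rad, qd=-0.00064 0.18167 -0.03856 -0.07511 rad/s, tip=-0.61332 -0.24262 1.09082 m, trq=-18.94748 -1.82307 2.43662 -0.69850 N·m.
t=0.70000 s (step 35): theta=0.69471 0.26616 -0.43769 -0.37315 rad, qd=-0.00198 0.16424 -0.02542 -0.08289 rad/s, tip=-0.61620 -0.24136 1.08884 m, trq=-18.98282 -1.84787 2.49704 -0.70342 N·m.
t=0.80000 s (step 40): theta=0.69495 0.27168 -0.44093 -0.37164 rad, qd=-0.00263 0.14077 -0.01467 -0.08473 rad/s, tip=-0.61830 -0.24049 1.08738 m, trq=-18.98489 -1.85909 2.52781 -0.70387 N·m.
t=0.90000 s (step 45): theta=0.69515 0.27506 -0.44324 -0.37019 rad, qd=-0.00302 0.12229 -0.00690 -0.08577 rad/s, tip=-0.61977 -0.23990 1.08636 m, trq=-18.97984 -1.86519 2.54492 -0.70368 N·m.
t=1.00000 s (step 50): theta=0.69532 0.27689 -0.44489 -0.36880 rad, qd=-0.00334 0.10982 -0.00140 -0.08684 rad/s, tip=-0.62077 -0.23950 1.08566 m, trq=-18.97447 -1.86907 2.55443 -0.70380 N·m.
t=1.10000 s (step 55): theta=0.70379 0.47638 -0.40999 -0.58843 rad, qd=1.05152 16.54387 4.03629 -18.23409 rad/s, tip=-0.62803 -0.24713 1.07595 m, trq=-102.56532 -10.66935 0.50087 -4.05231 N·m.
t=1.20000 s (step 60): theta=0.76952 0.65601 -0.32976 -0.84829 rad, qd=0.08991 -0.45354 -0.02765 0.38741 rad/s, tip=-0.65822 -0.29605 1.03859 m, trq=-35.44105 -3.14058 3.87929 -0.70673 N·m.
t=1.30000 s (step 65): theta=0.75987 0.62035 -0.33462 -0.80640 rad, qd=-0.19179 -0.27436 -0.06013 0.40483 rad/s, tip=-0.64966 -0.29229 1.04764 m, trq=-21.30092 -1.79645 3.30772 -0.08668 N·m.
t=1.40000 s (step 70): theta=0.74014 0.59880 -0.34107 -0.76977 rad, qd=-0.18691 -0.16845 -0.06795 0.33189 rad/s, tip=-0.63779 -0.27982 1.06014 m, trq=-18.61148 -1.56428 3.23527 -0.00804 N·m.
t=1.50000 s (step 75): theta=0.72377 0.58524 -0.34788 -0.74005 rad, qd=-0.14000 -0.10989 -0.06796 0.26761 rad/s, tip=-0.62911 -0.26893 1.06932 m.
max |trq| (N·m): 225.59086


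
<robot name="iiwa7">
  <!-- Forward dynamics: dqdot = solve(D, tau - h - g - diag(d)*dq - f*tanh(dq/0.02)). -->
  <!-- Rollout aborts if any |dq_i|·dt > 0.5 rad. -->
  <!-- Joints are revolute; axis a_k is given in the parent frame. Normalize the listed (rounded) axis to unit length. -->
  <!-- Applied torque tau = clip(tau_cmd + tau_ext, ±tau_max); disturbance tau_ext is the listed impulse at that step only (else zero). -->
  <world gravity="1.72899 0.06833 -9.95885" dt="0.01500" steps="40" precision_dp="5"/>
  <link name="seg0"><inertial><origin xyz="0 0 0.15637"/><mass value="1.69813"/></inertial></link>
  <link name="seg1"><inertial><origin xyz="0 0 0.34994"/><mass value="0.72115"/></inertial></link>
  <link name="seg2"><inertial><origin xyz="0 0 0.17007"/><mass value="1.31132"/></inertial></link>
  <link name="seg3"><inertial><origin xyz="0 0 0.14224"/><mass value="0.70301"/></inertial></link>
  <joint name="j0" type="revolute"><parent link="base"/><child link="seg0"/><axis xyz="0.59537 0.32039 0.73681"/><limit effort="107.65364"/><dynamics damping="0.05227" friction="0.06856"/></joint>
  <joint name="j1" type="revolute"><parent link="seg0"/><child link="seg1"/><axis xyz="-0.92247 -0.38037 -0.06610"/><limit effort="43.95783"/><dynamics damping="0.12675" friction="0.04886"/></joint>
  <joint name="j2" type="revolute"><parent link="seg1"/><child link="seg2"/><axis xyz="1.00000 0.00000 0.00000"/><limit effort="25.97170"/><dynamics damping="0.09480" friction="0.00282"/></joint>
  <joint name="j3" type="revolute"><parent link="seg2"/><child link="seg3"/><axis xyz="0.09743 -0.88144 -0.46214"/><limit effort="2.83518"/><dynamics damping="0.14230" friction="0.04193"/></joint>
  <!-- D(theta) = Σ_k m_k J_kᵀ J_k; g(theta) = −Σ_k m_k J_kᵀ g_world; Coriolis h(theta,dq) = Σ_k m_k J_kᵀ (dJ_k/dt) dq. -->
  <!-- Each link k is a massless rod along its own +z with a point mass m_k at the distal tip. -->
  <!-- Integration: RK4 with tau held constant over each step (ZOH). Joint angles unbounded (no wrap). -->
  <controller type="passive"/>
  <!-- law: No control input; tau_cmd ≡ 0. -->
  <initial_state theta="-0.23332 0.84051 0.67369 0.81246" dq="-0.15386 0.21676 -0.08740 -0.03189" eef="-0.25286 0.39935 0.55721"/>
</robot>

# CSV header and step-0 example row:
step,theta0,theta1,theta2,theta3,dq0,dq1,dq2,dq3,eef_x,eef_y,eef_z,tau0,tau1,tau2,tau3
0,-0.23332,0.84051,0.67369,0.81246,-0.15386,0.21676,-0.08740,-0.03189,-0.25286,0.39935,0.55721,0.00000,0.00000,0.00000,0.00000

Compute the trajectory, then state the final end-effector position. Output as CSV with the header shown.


step,theta0,theta1,theta2,theta3,dq0,dq1,dq2,dq3,eef_x,eef_y,eef_z,tau0,tau1,tau2,tau3
1,-0.23688,0.84580,0.67806,0.81286,-0.31512,0.49389,0.66027,0.05206,-0.25294,0.40223,0.55412,0.00000,0.00000,0.00000,0.00000
2,-0.24266,0.85538,0.69320,0.81365,-0.45201,0.78310,1.34729,0.05317,-0.25346,0.40515,0.54926,0.00000,0.00000,0.00000,0.00000
3,-0.25035,0.86930,0.71814,0.81441,-0.57082,1.07324,1.96749,0.04585,-0.25433,0.40815,0.54263,0.00000,0.00000,0.00000,0.00000
4,-0.25969,0.88758,0.75187,0.81498,-0.67143,1.36484,2.51687,0.02942,-0.25545,0.41127,0.53417,0.00000,0.00000,0.00000,0.00000
5,-0.27041,0.91025,0.79327,0.81530,-0.75443,1.65742,2.99107,0.01609,-0.25669,0.41454,0.52383,0.00000,0.00000,0.00000,0.00000
6,-0.28223,0.93732,0.84121,0.81546,-0.82010,1.95157,3.38598,0.01463,-0.25795,0.41798,0.51150,0.00000,0.00000,0.00000,0.00000
7,-0.29491,0.96885,0.89445,0.81557,-0.86827,2.24994,3.69819,0.01924,-0.25907,0.42161,0.49711,0.00000,0.00000,0.00000,0.00000
8,-0.30818,1.00490,0.95173,0.81569,-0.89968,2.55493,3.92461,0.02269,-0.25991,0.42546,0.48060,0.00000,0.00000,0.00000,0.00000
9,-0.32180,1.04558,1.01175,0.81587,-0.91678,2.86701,4.06200,0.02671,-0.26035,0.42957,0.46191,0.00000,0.00000,0.00000,0.00000
10,-0.33560,1.09099,1.07314,0.81611,-0.92284,3.18611,4.10693,0.02818,-0.26024,0.43398,0.44101,0.00000,0.00000,0.00000,0.00000
11,-0.34944,1.14122,1.13448,0.81642,-0.92202,3.51073,4.05511,0.02462,-0.25945,0.43873,0.41789,0.00000,0.00000,0.00000,0.00000
12,-0.36325,1.19633,1.19428,0.81676,-0.91944,3.83648,3.90086,0.02427,-0.25787,0.44391,0.39253,0.00000,0.00000,0.00000,0.00000
13,-0.37704,1.25630,1.25096,0.81713,-0.91956,4.15847,3.63697,0.02436,-0.25539,0.44956,0.36492,0.00000,0.00000,0.00000,0.00000
14,-0.39087,1.32104,1.30280,0.81746,-0.92601,4.47011,3.25423,0.01792,-0.25192,0.45576,0.33504,0.00000,0.00000,0.00000,0.00000
15,-0.40486,1.39030,1.34793,0.81763,-0.94154,4.76138,2.74165,0.00432,-0.24736,0.46258,0.30283,0.00000,0.00000,0.00000,0.00000
16,-0.41917,1.46370,1.38433,0.81759,-0.96713,5.01892,2.08679,-0.01588,-0.24162,0.47005,0.26820,0.00000,0.00000,0.00000,0.00000
17,-0.43392,1.54063,1.40976,0.81705,-1.00000,5.22896,1.27560,-0.07139,-0.23457,0.47821,0.23099,0.00000,0.00000,0.00000,0.00000
18,-0.44916,1.62028,1.42174,0.81486,-1.03193,5.37941,0.29263,-0.24290,-0.22603,0.48700,0.19106,0.00000,0.00000,0.00000,0.00000
19,-0.46483,1.70160,1.41763,0.80902,-1.05422,5.44853,-0.87208,-0.56193,-0.21576,0.49632,0.14825,0.00000,0.00000,0.00000,0.00000
20,-0.48068,1.78320,1.39463,0.79716,-1.05387,5.41153,-2.22714,-1.04928,-0.20344,0.50596,0.10236,0.00000,0.00000,0.00000,0.00000
21,-0.49625,1.86329,1.34984,0.77663,-1.01436,5.24370,-3.77748,-1.71853,-0.18864,0.51555,0.05313,0.00000,0.00000,0.00000,0.00000
22,-0.51081,1.93975,1.28030,0.74469,-0.91615,4.92368,-5.52949,-2.56985,-0.17084,0.52450,0.00029,0.00000,0.00000,0.00000,0.00000
23,-0.52333,2.01016,1.18286,0.69872,-0.73803,4.43614,-7.50075,-3.58333,-0.14932,0.53185,-0.05633,0.00000,0.00000,0.00000,0.00000
24,-0.53245,2.07195,1.05397,0.63661,-0.46030,3.77209,-9.73349,-4.71016,-0.12322,0.53617,-0.11675,0.00000,0.00000,0.00000,0.00000
25,-0.53659,2.12242,0.88919,0.55731,-0.07494,2.92736,-12.29711,-5.85299,-0.09149,0.53525,-0.18047,0.00000,0.00000,0.00000,0.00000
26,-0.53443,2.15889,0.68340,0.46203,0.35941,1.91055,-15.17354,-6.78706,-0.05301,0.52571,-0.24584,0.00000,0.00000,0.00000,0.00000
27,-0.52676,2.17946,0.43520,0.35673,0.58030,0.85359,-17.71683,-7.10377,-0.00711,0.50286,-0.30879,0.00000,0.00000,0.00000,0.00000
28,-0.52161,2.18678,0.16568,0.25472,-0.08584,0.24776,-17.57024,-6.33114,0.04445,0.46273,-0.36182,0.00000,0.00000,0.00000,0.00000
29,-0.53455,2.19107,-0.07265,0.16955,-1.73663,0.41802,-13.82681,-5.01690,0.09645,0.40795,-0.39903,0.00000,0.00000,0.00000,0.00000
30,-0.57461,2.20048,-0.24538,0.10285,-3.59911,0.83245,-9.23315,-3.93041,0.14469,0.34614,-0.42243,0.00000,0.00000,0.00000,0.00000
31,-0.64202,2.21527,-0.35214,0.05042,-5.37263,1.10558,-5.08858,-3.08474,0.18826,0.28249,-0.43681,0.00000,0.00000,0.00000,0.00000
32,-0.73538,2.23251,-0.40027,0.01010,-7.06400,1.15525,-1.38810,-2.28054,0.22752,0.21940,-0.44550,0.00000,0.00000,0.00000,0.00000
33,-0.85359,2.24889,-0.39522,-0.01718,-8.68280,1.00008,2.02275,-1.31325,0.26304,0.15808,-0.45044,0.00000,0.00000,0.00000,0.00000
34,-0.99535,2.26176,-0.34066,-0.02750,-10.19544,0.69791,5.21564,-0.00350,0.29537,0.09932,-0.45253,0.00000,0.00000,0.00000,0.00000
35,-1.15853,2.26946,-0.24009,-0.01554,-11.52562,0.31685,8.12525,1.67202,0.32495,0.04372,-0.45168,0.00000,0.00000,0.00000,0.00000
36,-1.33972,2.27079,-0.10020,0.02502,-12.56892,-0.16040,10.36260,3.77766,0.35194,-0.00820,-0.44672,0.00000,0.00000,0.00000,0.00000
37,-1.53305,2.26379,0.06353,0.09727,-13.10389,-0.80926,11.16032,5.76007,0.37600,-0.05644,-0.43555,0.00000,0.00000,0.00000,0.00000
38,-1.72922,2.24546,0.22432,0.19225,-12.93767,-1.65667,9.97664,6.66337,0.39688,-0.10205,-0.41635,0.00000,0.00000,0.00000,0.00000
39,-1.91832,2.21392,0.35600,0.28959,-12.20974,-2.53644,7.45058,6.10541,0.41501,-0.14678,-0.38923,0.00000,0.00000,0.00000,0.00000
40,-2.09430,2.17002,0.44618,0.37085,-11.23455,-3.29126,4.56834,4.64094,0.43106,-0.19172,-0.35581,,,,
# final eef position (m): 0.43106 -0.19172 -0.35581


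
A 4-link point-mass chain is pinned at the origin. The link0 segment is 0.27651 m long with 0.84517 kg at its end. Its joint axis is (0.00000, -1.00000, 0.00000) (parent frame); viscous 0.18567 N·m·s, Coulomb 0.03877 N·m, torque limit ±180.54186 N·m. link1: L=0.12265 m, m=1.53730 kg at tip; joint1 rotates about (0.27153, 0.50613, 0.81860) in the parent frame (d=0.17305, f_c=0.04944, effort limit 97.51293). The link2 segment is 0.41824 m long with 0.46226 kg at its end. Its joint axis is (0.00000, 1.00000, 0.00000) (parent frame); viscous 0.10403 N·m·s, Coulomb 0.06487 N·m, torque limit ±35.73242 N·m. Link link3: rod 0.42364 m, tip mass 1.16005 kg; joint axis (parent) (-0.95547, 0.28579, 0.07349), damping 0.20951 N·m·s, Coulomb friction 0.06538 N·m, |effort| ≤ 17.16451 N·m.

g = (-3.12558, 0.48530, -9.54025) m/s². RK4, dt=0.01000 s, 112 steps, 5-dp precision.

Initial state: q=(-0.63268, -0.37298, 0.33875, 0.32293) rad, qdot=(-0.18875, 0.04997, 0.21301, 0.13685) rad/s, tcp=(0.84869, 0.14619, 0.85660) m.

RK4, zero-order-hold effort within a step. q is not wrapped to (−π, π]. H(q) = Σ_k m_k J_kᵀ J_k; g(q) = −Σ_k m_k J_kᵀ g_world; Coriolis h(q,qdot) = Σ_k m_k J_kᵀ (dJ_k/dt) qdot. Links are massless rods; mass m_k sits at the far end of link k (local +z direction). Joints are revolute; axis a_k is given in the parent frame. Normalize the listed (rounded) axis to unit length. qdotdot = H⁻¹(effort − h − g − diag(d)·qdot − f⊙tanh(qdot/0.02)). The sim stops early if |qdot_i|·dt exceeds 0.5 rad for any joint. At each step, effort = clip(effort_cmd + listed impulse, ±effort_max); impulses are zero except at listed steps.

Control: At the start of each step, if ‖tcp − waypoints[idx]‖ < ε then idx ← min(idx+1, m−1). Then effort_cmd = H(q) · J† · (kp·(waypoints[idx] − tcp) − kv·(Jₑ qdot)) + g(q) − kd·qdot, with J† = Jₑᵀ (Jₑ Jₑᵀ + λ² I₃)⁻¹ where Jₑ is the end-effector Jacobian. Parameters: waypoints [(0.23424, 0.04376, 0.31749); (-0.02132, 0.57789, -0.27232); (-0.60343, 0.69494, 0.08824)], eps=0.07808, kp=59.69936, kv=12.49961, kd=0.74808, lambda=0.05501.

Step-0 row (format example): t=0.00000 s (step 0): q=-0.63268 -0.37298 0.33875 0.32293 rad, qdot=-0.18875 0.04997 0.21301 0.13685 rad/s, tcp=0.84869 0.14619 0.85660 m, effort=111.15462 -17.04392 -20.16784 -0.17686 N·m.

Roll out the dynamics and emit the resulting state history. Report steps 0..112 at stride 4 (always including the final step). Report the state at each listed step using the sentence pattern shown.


t=0.04000 s (step 4): q=-0.50030 -0.33797 0.50772 0.43633 rad, qdot=5.77571 1.61082 7.07983 3.90685 rad/s, tcp=0.83391 0.14148 0.83017 m, effort=48.51189 -9.82144 -14.00111 -1.77006 N·m.
t=0.08000 s (step 8): q=-0.24327 -0.28773 0.82997 0.56412 rad, qdot=6.60190 0.73082 8.37928 2.47905 rad/s, tcp=0.77373 0.12874 0.78826 m, effort=9.59214 -2.97355 -7.37099 -0.85423 N·m.
t=0.12000 s (step 12): q=0.00849 -0.27736 1.14745 0.64801 rad, qdot=5.93401 -0.09096 7.38254 1.82045 rad/s, tcp=0.69360 0.11571 0.74111 m, effort=-5.46781 -0.46452 -4.88158 -1.82961 N·m.
t=0.16000 s (step 16): q=0.23017 -0.28897 1.41855 0.71394 rad, qdot=5.16395 -0.44580 6.20339 1.50172 rad/s, tcp=0.61259 0.10574 0.69353 m, effort=-10.98020 -0.29583 -4.72875 -2.86222 N·m.
t=0.20000 s (step 20): q=0.42275 -0.31060 1.64649 0.76872 rad, qdot=4.48527 -0.61379 5.23355 1.23604 rad/s, tcp=0.53962 0.09869 0.64778 m, effort=-12.65967 -0.81978 -5.38994 -3.47551 N·m.
t=0.24000 s (step 24): q=0.59030 -0.33695 1.83991 0.81283 rad, qdot=3.90989 -0.69207 4.46878 0.96719 rad/s, tcp=0.47776 0.09378 0.60514 m, effort=-12.73542 -1.44028 -6.16684 -3.69981 N·m.
t=0.28000 s (step 28): q=0.73673 -0.36539 2.00602 0.84625 rad, qdot=3.42610 -0.72183 3.85905 0.70382 rad/s, tcp=0.42722 0.09032 0.56636 m, effort=-12.16886 -1.97422 -6.80660 -3.66111 N·m.
t=0.32000 s (step 32): q=0.86545 -0.39435 2.15013 0.86946 rad, qdot=3.02296 -0.72079 3.36293 0.45723 rad/s, tcp=0.38693 0.08783 0.53180 m, effort=-11.38910 -2.38663 -7.24611 -3.47022 N·m.
t=0.36000 s (step 36): q=0.97951 -0.42283 2.27619 0.88326 rad, qdot=2.69127 -0.69846 2.95150 0.23491 rad/s, tcp=0.35532 0.08599 0.50154 m, effort=-10.58705 -2.68837 -7.49582 -3.20744 N·m.
t=0.40000 s (step 40): q=1.08159 -0.45010 2.38715 0.88872 rad, qdot=2.42250 -0.66140 2.60553 0.04066 rad/s, tcp=0.33077 0.08456 0.47542 m, effort=-9.84197 -2.90053 -7.59013 -2.92534 N·m.
t=0.44000 s (step 44): q=1.17380 -0.47632 2.48551 0.88797 rad, qdot=2.19277 -0.65201 2.32031 -0.06801 rad/s, tcp=0.31166 0.08344 0.45310 m, effort=-9.27695 -3.02242 -7.57497 -2.73119 N·m.
t=0.48000 s (step 48): q=1.25770 -0.50174 2.57322 0.88294 rad, qdot=2.01035 -0.61317 2.07030 -0.18669 rad/s, tcp=0.29667 0.08259 0.43421 m, effort=-8.71181 -3.11561 -7.45597 -2.52171 N·m.
t=0.52000 s (step 52): q=1.33523 -0.52526 2.65166 0.87318 rad, qdot=1.87230 -0.56028 1.85642 -0.30045 rad/s, tcp=0.28497 0.08192 0.41841 m, effort=-8.18335 -3.17621 -7.27803 -2.31993 N·m.
t=0.56000 s (step 56): q=1.40798 -0.54662 2.72225 0.85919 rad, qdot=1.77075 -0.50608 1.67733 -0.39805 rad/s, tcp=0.27576 0.08134 0.40529 m, effort=-7.70661 -3.20605 -7.06611 -2.14427 N·m.
t=0.60000 s (step 60): q=1.47730 -0.56584 2.78631 0.84159 rad, qdot=1.69974 -0.45357 1.52895 -0.48092 rad/s, tcp=0.26842 0.08083 0.39444 m, effort=-7.26805 -3.21268 -6.83318 -1.99552 N·m.
t=0.64000 s (step 64): q=1.54432 -0.58300 2.84497 0.82092 rad, qdot=1.65460 -0.40327 1.40719 -0.55254 rad/s, tcp=0.26247 0.08035 0.38551 m, effort=-6.85061 -3.20297 -6.58724 -1.87068 N·m.
t=0.68000 s (step 68): q=1.61482 -0.60035 2.90534 0.79991 rad, qdot=2.59984 -0.78438 2.52533 -0.15135 rad/s, tcp=0.25699 0.08160 0.37663 m, effort=17.46469 20.36292 23.56858 14.47317 N·m.
t=0.72000 s (step 72): q=1.78869 -0.63181 3.06647 0.79649 rad, qdot=6.00930 -0.46298 5.10185 -0.30418 rad/s, tcp=0.24500 0.11763 0.34321 m, effort=14.37595 8.42296 10.38977 7.03759 N·m.
t=0.76000 s (step 76): q=2.06927 -0.60947 3.26640 0.78463 rad, qdot=7.03914 1.92627 3.99225 0.42306 rad/s, tcp=0.23412 0.18988 0.29748 m, effort=-32.25470 -0.39170 -6.53636 1.49522 N·m.
t=0.80000 s (step 80): q=2.26285 -0.52515 3.36982 0.87439 rad, qdot=2.49862 1.72817 1.59035 3.70615 rad/s, tcp=0.21950 0.27285 0.24251 m, effort=-31.21020 -3.18527 -9.64538 -3.19211 N·m.
t=0.84000 s (step 84): q=2.29779 -0.47319 3.41716 1.04054 rad, qdot=-0.32499 1.00281 0.96087 4.26544 rad/s, tcp=0.19638 0.33900 0.17500 m, effort=-12.25393 -4.90083 -8.31353 -4.62881 N·m.
t=0.88000 s (step 88): q=2.26609 -0.43840 3.45847 1.19984 rad, qdot=-1.03048 0.77663 1.18372 3.61403 rad/s, tcp=0.17012 0.38490 0.10261 m, effort=-2.11392 -6.71566 -8.08894 -4.87062 N·m.
t=0.92000 s (step 92): q=2.22778 -0.41066 3.51572 1.32694 rad, qdot=-0.81295 0.60973 1.68207 2.74456 rad/s, tcp=0.14442 0.41593 0.03280 m, effort=0.97079 -8.04328 -8.53867 -4.59989 N·m.
t=0.96000 s (step 96): q=2.20336 -0.39024 3.59182 1.42103 rad, qdot=-0.41276 0.40960 2.08988 1.98693 rad/s, tcp=0.12076 0.43743 -0.03032 m, effort=0.68553 -8.81695 -9.07000 -4.06071 N·m.
t=1.00000 s (step 100): q=2.19320 -0.37790 3.67993 1.48821 rad, qdot=-0.11842 0.21133 2.27799 1.39766 rad/s, tcp=0.09962 0.45311 -0.08495 m, effort=-0.41099 -9.17549 -9.39352 -3.40309 N·m.
t=1.04000 s (step 104): q=2.19191 -0.37293 3.77132 1.53478 rad, qdot=0.03248 0.04198 2.26429 0.95037 rad/s, tcp=0.08102 0.46531 -0.13064 m, effort=-1.30582 -9.23555 -9.44395 -2.73460 N·m.
t=1.08000 s (step 108): q=2.19444 -0.37376 3.85896 1.56586 rad, qdot=0.08273 -0.07496 2.09858 0.62013 rad/s, tcp=0.06482 0.47540 -0.16776 m, effort=-1.84258 -9.12837 -9.26697 -2.13181 N·m.
t=1.12000 s (step 112): q=2.19783 -0.37869 3.93848 1.58556 rad, qdot=0.08104 -0.16929 1.87221 0.37583 rad/s, tcp=0.05080 0.48412 -0.19720 m.


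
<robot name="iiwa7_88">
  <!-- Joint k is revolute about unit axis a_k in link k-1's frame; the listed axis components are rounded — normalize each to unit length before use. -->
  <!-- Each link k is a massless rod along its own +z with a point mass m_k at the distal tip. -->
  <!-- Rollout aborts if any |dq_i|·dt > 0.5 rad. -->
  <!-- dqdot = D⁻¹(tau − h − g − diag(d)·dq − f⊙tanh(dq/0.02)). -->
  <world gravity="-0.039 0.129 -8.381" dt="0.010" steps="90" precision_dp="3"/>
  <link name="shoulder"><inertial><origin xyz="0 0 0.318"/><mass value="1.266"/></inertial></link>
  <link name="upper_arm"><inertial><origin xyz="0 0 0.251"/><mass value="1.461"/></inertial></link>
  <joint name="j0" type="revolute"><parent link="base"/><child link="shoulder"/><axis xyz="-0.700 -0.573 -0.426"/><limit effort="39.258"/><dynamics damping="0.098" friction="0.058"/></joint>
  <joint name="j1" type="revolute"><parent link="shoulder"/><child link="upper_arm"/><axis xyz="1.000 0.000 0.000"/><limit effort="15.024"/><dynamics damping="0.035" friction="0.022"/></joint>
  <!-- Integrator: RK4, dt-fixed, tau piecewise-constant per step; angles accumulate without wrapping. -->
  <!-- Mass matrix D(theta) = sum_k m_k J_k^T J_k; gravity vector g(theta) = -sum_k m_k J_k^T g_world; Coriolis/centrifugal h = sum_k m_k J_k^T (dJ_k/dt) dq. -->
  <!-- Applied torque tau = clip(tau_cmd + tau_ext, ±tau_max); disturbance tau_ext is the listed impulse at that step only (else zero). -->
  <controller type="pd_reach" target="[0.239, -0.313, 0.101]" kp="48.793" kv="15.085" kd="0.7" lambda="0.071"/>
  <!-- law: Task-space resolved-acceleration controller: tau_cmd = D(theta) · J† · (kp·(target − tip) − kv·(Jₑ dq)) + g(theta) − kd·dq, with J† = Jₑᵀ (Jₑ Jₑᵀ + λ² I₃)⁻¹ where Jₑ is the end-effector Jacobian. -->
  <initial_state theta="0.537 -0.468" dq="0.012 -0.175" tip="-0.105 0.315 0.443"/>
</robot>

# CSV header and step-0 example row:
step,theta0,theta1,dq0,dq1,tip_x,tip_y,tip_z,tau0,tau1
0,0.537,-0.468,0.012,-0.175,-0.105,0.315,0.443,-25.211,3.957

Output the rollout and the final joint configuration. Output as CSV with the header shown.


step,theta0,theta1,dq0,dq1,tip_x,tip_y,tip_z,tau0,tau1
1,0.533,-0.475,-0.779,-1.151,-0.104,0.315,0.443,-21.887,4.259
2,0.522,-0.490,-1.401,-1.826,-0.101,0.313,0.443,-19.142,4.312
3,0.506,-0.510,-1.899,-2.295,-0.098,0.311,0.444,-16.856,4.217
4,0.485,-0.535,-2.307,-2.622,-0.093,0.307,0.445,-14.934,4.041
5,0.460,-0.562,-2.647,-2.850,-0.088,0.303,0.447,-13.302,3.826
6,0.432,-0.591,-2.936,-3.008,-0.082,0.297,0.449,-11.902,3.597
7,0.401,-0.622,-3.185,-3.117,-0.075,0.291,0.451,-10.685,3.370
8,0.369,-0.654,-3.401,-3.189,-0.069,0.285,0.453,-9.614,3.153
9,0.334,-0.686,-3.592,-3.233,-0.062,0.277,0.455,-8.659,2.952
10,0.297,-0.718,-3.762,-3.255,-0.055,0.270,0.457,-7.797,2.766
11,0.258,-0.751,-3.912,-3.259,-0.048,0.261,0.459,-7.007,2.597
12,0.219,-0.783,-4.047,-3.247,-0.040,0.252,0.460,-6.276,2.442
13,0.178,-0.816,-4.166,-3.221,-0.032,0.243,0.462,-5.591,2.301
14,0.135,-0.848,-4.273,-3.183,-0.025,0.234,0.463,-4.944,2.172
15,0.092,-0.879,-4.366,-3.133,-0.017,0.224,0.464,-4.327,2.053
16,0.048,-0.910,-4.448,-3.073,-0.009,0.214,0.465,-3.736,1.942
17,0.003,-0.941,-4.518,-3.003,-0.001,0.204,0.465,-3.167,1.838
18,-0.042,-0.970,-4.577,-2.925,0.008,0.194,0.466,-2.616,1.740
19,-0.088,-0.999,-4.625,-2.839,0.016,0.183,0.466,-2.082,1.647
20,-0.135,-1.027,-4.663,-2.747,0.024,0.172,0.465,-1.565,1.558
21,-0.181,-1.054,-4.692,-2.649,0.033,0.162,0.465,-1.062,1.472
22,-0.228,-1.080,-4.710,-2.546,0.041,0.151,0.464,-0.574,1.388
23,-0.275,-1.105,-4.719,-2.439,0.049,0.141,0.462,-0.100,1.307
24,-0.323,-1.129,-4.719,-2.329,0.058,0.130,0.461,0.360,1.226
25,-0.370,-1.151,-4.711,-2.218,0.066,0.119,0.459,0.806,1.147
26,-0.417,-1.173,-4.694,-2.105,0.075,0.109,0.457,1.238,1.068
27,-0.464,-1.193,-4.669,-1.992,0.084,0.099,0.454,1.656,0.990
28,-0.510,-1.213,-4.637,-1.880,0.092,0.089,0.451,2.059,0.912
29,-0.556,-1.231,-4.597,-1.769,0.101,0.079,0.448,2.448,0.835
30,-0.602,-1.248,-4.551,-1.660,0.109,0.069,0.445,2.822,0.758
31,-0.647,-1.264,-4.498,-1.553,0.118,0.060,0.441,3.182,0.682
32,-0.692,-1.279,-4.440,-1.449,0.126,0.051,0.438,3.526,0.606
33,-0.736,-1.293,-4.375,-1.348,0.135,0.042,0.434,3.855,0.530
34,-0.779,-1.306,-4.306,-1.251,0.143,0.034,0.429,4.169,0.455
35,-0.822,-1.318,-4.231,-1.158,0.151,0.025,0.425,4.467,0.382
36,-0.864,-1.329,-4.152,-1.069,0.160,0.017,0.420,4.749,0.309
37,-0.905,-1.340,-4.069,-0.984,0.168,0.010,0.415,5.016,0.238
38,-0.945,-1.349,-3.983,-0.904,0.176,0.003,0.410,5.266,0.168
39,-0.985,-1.358,-3.894,-0.829,0.184,-0.004,0.405,5.501,0.100
40,-1.023,-1.366,-3.802,-0.758,0.191,-0.011,0.400,5.719,0.034
41,-1.061,-1.373,-3.707,-0.693,0.199,-0.017,0.395,5.921,-0.030
42,-1.097,-1.379,-3.611,-0.631,0.206,-0.023,0.389,6.108,-0.091
43,-1.133,-1.385,-3.513,-0.575,0.213,-0.028,0.384,6.278,-0.150
44,-1.168,-1.391,-3.414,-0.523,0.220,-0.034,0.378,6.434,-0.206
45,-1.201,-1.396,-3.315,-0.475,0.227,-0.039,0.372,6.574,-0.260
46,-1.234,-1.400,-3.215,-0.432,0.234,-0.043,0.367,6.700,-0.311
47,-1.265,-1.405,-3.115,-0.392,0.240,-0.047,0.361,6.812,-0.358
48,-1.296,-1.408,-3.016,-0.357,0.247,-0.051,0.356,6.911,-0.403
49,-1.326,-1.412,-2.917,-0.325,0.253,-0.055,0.350,6.996,-0.445
50,-1.354,-1.415,-2.819,-0.297,0.258,-0.058,0.345,7.069,-0.484
51,-1.382,-1.418,-2.723,-0.272,0.264,-0.062,0.339,7.130,-0.520
52,-1.409,-1.420,-2.627,-0.250,0.269,-0.065,0.334,7.181,-0.553
53,-1.435,-1.423,-2.534,-0.231,0.274,-0.067,0.328,7.221,-0.584
54,-1.460,-1.425,-2.442,-0.215,0.279,-0.070,0.323,7.251,-0.612
55,-1.484,-1.427,-2.352,-0.201,0.284,-0.072,0.318,7.273,-0.637
56,-1.507,-1.429,-2.264,-0.189,0.288,-0.074,0.313,7.287,-0.660
57,-1.529,-1.431,-2.178,-0.180,0.293,-0.076,0.308,7.293,-0.680
58,-1.550,-1.433,-2.095,-0.172,0.297,-0.077,0.303,7.292,-0.699
59,-1.571,-1.434,-2.014,-0.166,0.301,-0.079,0.299,7.286,-0.715
60,-1.590,-1.436,-1.935,-0.161,0.304,-0.080,0.294,7.274,-0.730
61,-1.609,-1.438,-1.859,-0.158,0.308,-0.081,0.290,7.257,-0.742
62,-1.628,-1.439,-1.785,-0.156,0.311,-0.083,0.285,7.236,-0.753
63,-1.645,-1.441,-1.714,-0.155,0.314,-0.083,0.281,7.211,-0.763
64,-1.662,-1.442,-1.645,-0.155,0.317,-0.084,0.277,7.182,-0.771
65,-1.678,-1.444,-1.579,-0.156,0.320,-0.085,0.273,7.151,-0.778
66,-1.694,-1.445,-1.515,-0.157,0.323,-0.086,0.270,7.118,-0.784
67,-1.708,-1.447,-1.454,-0.159,0.325,-0.086,0.266,7.083,-0.788
68,-1.723,-1.448,-1.395,-0.162,0.327,-0.087,0.263,7.046,-0.792
69,-1.736,-1.450,-1.338,-0.165,0.330,-0.087,0.259,7.008,-0.795
70,-1.749,-1.452,-1.284,-0.168,0.332,-0.088,0.256,6.969,-0.797
71,-1.762,-1.453,-1.232,-0.172,0.333,-0.088,0.253,6.930,-0.798
72,-1.774,-1.455,-1.182,-0.175,0.335,-0.088,0.250,6.890,-0.799
73,-1.786,-1.457,-1.134,-0.179,0.337,-0.088,0.247,6.849,-0.799
74,-1.797,-1.459,-1.088,-0.184,0.339,-0.088,0.244,6.809,-0.799
75,-1.807,-1.461,-1.044,-0.188,0.340,-0.088,0.241,6.769,-0.798
76,-1.818,-1.463,-1.002,-0.192,0.341,-0.088,0.239,6.729,-0.796
77,-1.827,-1.465,-0.962,-0.196,0.343,-0.088,0.236,6.689,-0.795
78,-1.837,-1.467,-0.924,-0.201,0.344,-0.088,0.234,6.650,-0.793
79,-1.846,-1.469,-0.888,-0.205,0.345,-0.088,0.232,6.612,-0.790
80,-1.855,-1.471,-0.853,-0.209,0.346,-0.088,0.230,6.574,-0.788
81,-1.863,-1.473,-0.819,-0.213,0.347,-0.088,0.227,6.537,-0.785
82,-1.871,-1.475,-0.788,-0.217,0.348,-0.088,0.225,6.501,-0.782
83,-1.879,-1.477,-0.757,-0.221,0.348,-0.088,0.223,6.465,-0.779
84,-1.886,-1.479,-0.728,-0.225,0.349,-0.088,0.222,6.431,-0.775
85,-1.893,-1.482,-0.701,-0.229,0.350,-0.088,0.220,6.397,-0.772
86,-1.900,-1.484,-0.675,-0.233,0.350,-0.088,0.218,6.364,-0.768
87,-1.907,-1.486,-0.650,-0.236,0.351,-0.087,0.217,6.332,-0.764
88,-1.913,-1.489,-0.626,-0.239,0.351,-0.087,0.215,6.300,-0.760
89,-1.919,-1.491,-0.603,-0.243,0.352,-0.087,0.213,6.270,-0.756
90,-1.925,-1.493,-0.581,-0.246,0.352,-0.087,0.212,,
# final theta (rad): -1.925 -1.493
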